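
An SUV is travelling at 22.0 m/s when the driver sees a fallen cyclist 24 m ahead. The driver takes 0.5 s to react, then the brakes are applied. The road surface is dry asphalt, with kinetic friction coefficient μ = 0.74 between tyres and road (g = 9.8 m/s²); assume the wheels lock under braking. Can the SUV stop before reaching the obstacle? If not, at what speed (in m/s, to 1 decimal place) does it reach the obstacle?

No — it strikes the obstacle at 17.2 m/s

a = μg = 0.74 × 9.8 = 7.252 m/s².
Reaction distance = 22.0000 × 0.5 = 11.000 m.
Braking distance needed to stop: v²/(2a) = 484.000 / 14.504 = 33.370 m, so total needed = 11.000 + 33.370 = 44.370 m > 24 m — it cannot stop.
Distance remaining when braking begins: 24 − 11.000 = 13.000 m.
v² = v₀² − 2a·d = 484.000 − 2 × 7.252 × 13.000 = 295.448 m²/s².
v = √295.448 = 17.189 m/s.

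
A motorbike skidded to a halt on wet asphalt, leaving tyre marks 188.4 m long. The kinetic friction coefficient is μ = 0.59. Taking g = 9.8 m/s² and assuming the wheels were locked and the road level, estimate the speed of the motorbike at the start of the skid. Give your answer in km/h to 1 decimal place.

Deceleration a = μg = 0.59 × 9.8 = 5.782 m/s².
v = √(2a·d) = √(2 × 5.782 × 188.4) = √2178.658 = 46.6761 m/s.
= 46.6761 × 3.6 = 168.034 km/h.

Initial speed ≈ 168.0 km/h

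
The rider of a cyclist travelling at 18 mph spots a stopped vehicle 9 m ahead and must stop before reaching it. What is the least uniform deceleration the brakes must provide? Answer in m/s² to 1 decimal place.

Required deceleration ≈ 3.6 m/s²

18 mph × 0.44704 = 8.0467 m/s.
v² = 2a·d ⇒ a = v²/(2d) = 8.0467² / (2 × 9.000) = 64.749 / 18.000 = 3.5972 m/s².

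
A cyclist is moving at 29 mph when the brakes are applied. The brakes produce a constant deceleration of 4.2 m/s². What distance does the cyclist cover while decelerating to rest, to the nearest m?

29 mph × 0.44704 = 12.9642 m/s.
Braking distance = v²/(2a) = 12.9642² / (2 × 4.200) = 168.070 / 8.400 = 20.008 m.

Braking distance ≈ 20 m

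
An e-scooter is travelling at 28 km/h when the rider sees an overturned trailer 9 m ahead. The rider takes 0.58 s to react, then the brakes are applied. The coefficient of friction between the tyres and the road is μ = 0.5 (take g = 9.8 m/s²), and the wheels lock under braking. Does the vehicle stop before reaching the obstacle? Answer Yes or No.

28 km/h ÷ 3.6 = 7.7778 m/s.
a = μg = 0.5 × 9.8 = 4.900 m/s².
Reaction distance = 7.7778 × 0.58 = 4.511 m.
Braking distance = v²/(2a) = 60.494 / 9.800 = 6.173 m.
Total stopping distance = 4.511 + 6.173 = 10.684 m, vs 9 m available — it cannot stop in time and overshoots by 10.684 − 9 = 1.684 m.

No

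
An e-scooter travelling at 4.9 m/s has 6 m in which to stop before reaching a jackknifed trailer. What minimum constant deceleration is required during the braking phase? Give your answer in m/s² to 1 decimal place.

v² = 2a·d ⇒ a = v²/(2d) = 4.9000² / (2 × 6.000) = 24.010 / 12.000 = 2.0008 m/s².

Required deceleration ≈ 2.0 m/s²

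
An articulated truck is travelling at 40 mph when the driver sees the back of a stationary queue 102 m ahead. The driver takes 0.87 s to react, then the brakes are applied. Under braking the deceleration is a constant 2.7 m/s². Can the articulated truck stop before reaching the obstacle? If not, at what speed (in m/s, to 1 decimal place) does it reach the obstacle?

Yes — it stops about 27.2 m short of the obstacle, so it never reaches it

40 mph × 0.44704 = 17.8816 m/s.
Reaction distance = 17.8816 × 0.87 = 15.557 m.
Braking distance = v²/(2a) = 319.752 / 5.400 = 59.213 m.
Total stopping distance = 15.557 + 59.213 = 74.770 m, vs 102 m available — it stops with 102 − 74.770 = 27.230 m to spare.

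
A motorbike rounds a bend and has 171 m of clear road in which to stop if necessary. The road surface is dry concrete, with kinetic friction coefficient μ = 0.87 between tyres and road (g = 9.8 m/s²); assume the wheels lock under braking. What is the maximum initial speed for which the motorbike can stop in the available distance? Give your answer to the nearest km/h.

a = μg = 0.87 × 9.8 = 8.526 m/s².
v²/(2a) = d ⇒ v = √(2 × 8.526 × 171) = √2915.89 = 53.9990 m/s.
53.9990 m/s × 3.6 = 194.396 km/h.

Maximum speed ≈ 194 km/h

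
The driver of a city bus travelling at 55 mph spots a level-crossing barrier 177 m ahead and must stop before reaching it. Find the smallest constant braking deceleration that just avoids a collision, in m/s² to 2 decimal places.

55 mph × 0.44704 = 24.5872 m/s.
v² = 2a·d ⇒ a = v²/(2d) = 24.5872² / (2 × 177.000) = 604.530 / 354.000 = 1.7077 m/s².

Required deceleration ≈ 1.71 m/s²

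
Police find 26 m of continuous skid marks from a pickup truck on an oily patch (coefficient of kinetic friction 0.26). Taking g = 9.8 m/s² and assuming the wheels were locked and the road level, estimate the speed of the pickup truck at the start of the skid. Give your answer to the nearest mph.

Deceleration a = μg = 0.26 × 9.8 = 2.548 m/s².
v = √(2a·d) = √(2 × 2.548 × 26) = √132.496 = 11.5107 m/s.
= 11.5107 ÷ 0.44704 = 25.749 mph.

Initial speed ≈ 26 mph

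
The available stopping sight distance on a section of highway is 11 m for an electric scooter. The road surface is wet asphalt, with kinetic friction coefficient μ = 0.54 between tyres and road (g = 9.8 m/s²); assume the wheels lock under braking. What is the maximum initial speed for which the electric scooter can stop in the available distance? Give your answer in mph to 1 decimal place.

a = μg = 0.54 × 9.8 = 5.292 m/s².
v²/(2a) = d ⇒ v = √(2 × 5.292 × 11) = √116.42 = 10.7898 m/s.
10.7898 m/s ÷ 0.44704 = 24.136 mph.

Maximum speed ≈ 24.1 mph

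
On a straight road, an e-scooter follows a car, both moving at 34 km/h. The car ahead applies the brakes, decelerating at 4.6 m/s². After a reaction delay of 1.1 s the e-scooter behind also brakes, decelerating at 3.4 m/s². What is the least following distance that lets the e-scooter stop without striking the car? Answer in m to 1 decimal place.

34 km/h ÷ 3.6 = 9.4444 m/s.
Leader travels v²/(2a_L) = 89.197 / 9.200 = 9.695 m before stopping.
Follower covers v·t_r = 9.4444 × 1.1 = 10.389 m while reacting, then v²/(2a_F) = 89.197 / 6.800 = 13.117 m while braking, for a total of 10.389 + 13.117 = 23.506 m.
Since a_F ≤ a_L and the follower starts braking later, the follower is never slower than the leader, so the closest approach is when both have stopped.
Minimum gap = 23.506 − 9.695 = 13.811 m.

Minimum gap ≈ 13.8 m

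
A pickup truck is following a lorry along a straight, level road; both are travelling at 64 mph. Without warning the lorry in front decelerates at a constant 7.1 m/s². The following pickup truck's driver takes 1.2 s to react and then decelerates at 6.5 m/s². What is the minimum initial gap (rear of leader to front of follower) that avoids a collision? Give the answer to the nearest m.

Minimum gap ≈ 40 m

64 mph × 0.44704 = 28.6106 m/s.
Leader travels v²/(2a_L) = 818.566 / 14.200 = 57.645 m before stopping.
Follower covers v·t_r = 28.6106 × 1.2 = 34.333 m while reacting, then v²/(2a_F) = 818.566 / 13.000 = 62.967 m while braking, for a total of 34.333 + 62.967 = 97.300 m.
Since a_F ≤ a_L and the follower starts braking later, the follower is never slower than the leader, so the closest approach is when both have stopped.
Minimum gap = 97.300 − 57.645 = 39.655 m.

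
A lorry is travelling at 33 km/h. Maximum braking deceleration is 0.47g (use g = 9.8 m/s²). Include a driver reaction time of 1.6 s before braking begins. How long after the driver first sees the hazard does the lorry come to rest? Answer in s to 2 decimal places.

Total time ≈ 3.59 s

33 km/h ÷ 3.6 = 9.1667 m/s.
a = 0.47 × 9.8 = 4.606 m/s².
Braking time = v/a = 9.1667 / 4.606 = 1.990 s.
Total = 1.6 + 1.990 = 3.590 s.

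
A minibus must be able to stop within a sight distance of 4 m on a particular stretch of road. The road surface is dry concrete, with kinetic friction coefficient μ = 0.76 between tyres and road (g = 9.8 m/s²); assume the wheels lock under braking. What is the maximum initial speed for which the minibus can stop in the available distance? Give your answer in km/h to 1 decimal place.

a = μg = 0.76 × 9.8 = 7.448 m/s².
v²/(2a) = d ⇒ v = √(2 × 7.448 × 4) = √59.58 = 7.7188 m/s.
7.7188 m/s × 3.6 = 27.788 km/h.

Maximum speed ≈ 27.8 km/h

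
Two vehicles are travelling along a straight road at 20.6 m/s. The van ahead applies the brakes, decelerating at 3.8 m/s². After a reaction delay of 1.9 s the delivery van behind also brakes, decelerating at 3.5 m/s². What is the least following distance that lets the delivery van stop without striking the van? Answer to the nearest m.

Minimum gap ≈ 44 m

Leader travels v²/(2a_L) = 424.360 / 7.600 = 55.837 m before stopping.
Follower covers v·t_r = 20.6000 × 1.9 = 39.140 m while reacting, then v²/(2a_F) = 424.360 / 7.000 = 60.623 m while braking, for a total of 39.140 + 60.623 = 99.763 m.
Since a_F ≤ a_L and the follower starts braking later, the follower is never slower than the leader, so the closest approach is when both have stopped.
Minimum gap = 99.763 − 55.837 = 43.926 m.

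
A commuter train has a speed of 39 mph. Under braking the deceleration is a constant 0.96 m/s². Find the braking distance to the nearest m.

39 mph × 0.44704 = 17.4346 m/s.
Braking distance = v²/(2a) = 17.4346² / (2 × 0.960) = 303.965 / 1.920 = 158.315 m.

Braking distance ≈ 158 m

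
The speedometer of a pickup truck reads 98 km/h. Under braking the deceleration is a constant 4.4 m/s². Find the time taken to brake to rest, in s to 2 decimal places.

Braking time ≈ 6.19 s

98 km/h ÷ 3.6 = 27.2222 m/s.
Braking time = v/a = 27.2222 / 4.400 = 6.187 s.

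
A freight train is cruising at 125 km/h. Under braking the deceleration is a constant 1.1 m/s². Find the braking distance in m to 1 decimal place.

Braking distance ≈ 548.0 m

125 km/h ÷ 3.6 = 34.7222 m/s.
Braking distance = v²/(2a) = 34.7222² / (2 × 1.100) = 1205.631 / 2.200 = 548.014 m.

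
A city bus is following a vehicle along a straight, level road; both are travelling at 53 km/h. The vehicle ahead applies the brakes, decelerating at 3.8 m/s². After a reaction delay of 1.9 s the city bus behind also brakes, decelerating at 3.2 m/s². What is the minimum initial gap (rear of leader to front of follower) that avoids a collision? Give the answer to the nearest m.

Minimum gap ≈ 33 m

53 km/h ÷ 3.6 = 14.7222 m/s.
Leader travels v²/(2a_L) = 216.743 / 7.600 = 28.519 m before stopping.
Follower covers v·t_r = 14.7222 × 1.9 = 27.972 m while reacting, then v²/(2a_F) = 216.743 / 6.400 = 33.866 m while braking, for a total of 27.972 + 33.866 = 61.838 m.
Since a_F ≤ a_L and the follower starts braking later, the follower is never slower than the leader, so the closest approach is when both have stopped.
Minimum gap = 61.838 − 28.519 = 33.319 m.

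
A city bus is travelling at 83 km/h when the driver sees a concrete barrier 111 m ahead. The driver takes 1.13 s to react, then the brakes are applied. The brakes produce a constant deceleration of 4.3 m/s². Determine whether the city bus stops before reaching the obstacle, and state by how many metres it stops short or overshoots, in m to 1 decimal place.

Yes — it stops 23.1 m short of the obstacle

83 km/h ÷ 3.6 = 23.0556 m/s.
Reaction distance = 23.0556 × 1.13 = 26.053 m.
Braking distance = v²/(2a) = 531.561 / 8.600 = 61.809 m.
Total stopping distance = 26.053 + 61.809 = 87.862 m, vs 111 m available — it stops with 111 − 87.862 = 23.138 m to spare.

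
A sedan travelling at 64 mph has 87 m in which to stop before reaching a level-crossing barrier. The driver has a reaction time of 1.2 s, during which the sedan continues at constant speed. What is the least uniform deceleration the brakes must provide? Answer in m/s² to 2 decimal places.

Required deceleration ≈ 7.77 m/s²

64 mph × 0.44704 = 28.6106 m/s.
Distance covered during reaction = 28.6106 × 1.2 = 34.333 m.
Distance available for braking: 87 − 34.333 = 52.667 m.
v² = 2a·d ⇒ a = v²/(2d) = 28.6106² / (2 × 52.667) = 818.566 / 105.334 = 7.7711 m/s².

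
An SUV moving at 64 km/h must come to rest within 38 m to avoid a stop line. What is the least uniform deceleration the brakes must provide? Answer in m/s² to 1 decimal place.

Required deceleration ≈ 4.2 m/s²

64 km/h ÷ 3.6 = 17.7778 m/s.
v² = 2a·d ⇒ a = v²/(2d) = 17.7778² / (2 × 38.000) = 316.050 / 76.000 = 4.1586 m/s².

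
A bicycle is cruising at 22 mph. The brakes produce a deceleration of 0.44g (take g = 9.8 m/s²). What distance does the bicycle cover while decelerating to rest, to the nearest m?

Braking distance ≈ 11 m

22 mph × 0.44704 = 9.8349 m/s.
a = 0.44 × 9.8 = 4.312 m/s².
Braking distance = v²/(2a) = 9.8349² / (2 × 4.312) = 96.725 / 8.624 = 11.216 m.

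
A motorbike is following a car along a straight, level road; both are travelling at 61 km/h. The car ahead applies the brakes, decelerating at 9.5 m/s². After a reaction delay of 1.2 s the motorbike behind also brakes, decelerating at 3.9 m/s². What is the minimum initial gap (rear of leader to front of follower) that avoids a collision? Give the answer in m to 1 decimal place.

Minimum gap ≈ 42.0 m

61 km/h ÷ 3.6 = 16.9444 m/s.
Leader travels v²/(2a_L) = 287.113 / 19.000 = 15.111 m before stopping.
Follower covers v·t_r = 16.9444 × 1.2 = 20.333 m while reacting, then v²/(2a_F) = 287.113 / 7.800 = 36.809 m while braking, for a total of 20.333 + 36.809 = 57.142 m.
Since a_F ≤ a_L and the follower starts braking later, the follower is never slower than the leader, so the closest approach is when both have stopped.
Minimum gap = 57.142 − 15.111 = 42.031 m.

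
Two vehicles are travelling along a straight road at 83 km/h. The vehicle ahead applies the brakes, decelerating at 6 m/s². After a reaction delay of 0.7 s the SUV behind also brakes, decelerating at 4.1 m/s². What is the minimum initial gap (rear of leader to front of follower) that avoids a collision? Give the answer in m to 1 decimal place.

83 km/h ÷ 3.6 = 23.0556 m/s.
Leader travels v²/(2a_L) = 531.561 / 12.000 = 44.297 m before stopping.
Follower covers v·t_r = 23.0556 × 0.7 = 16.139 m while reacting, then v²/(2a_F) = 531.561 / 8.200 = 64.825 m while braking, for a total of 16.139 + 64.825 = 80.964 m.
Since a_F ≤ a_L and the follower starts braking later, the follower is never slower than the leader, so the closest approach is when both have stopped.
Minimum gap = 80.964 − 44.297 = 36.667 m.

Minimum gap ≈ 36.7 m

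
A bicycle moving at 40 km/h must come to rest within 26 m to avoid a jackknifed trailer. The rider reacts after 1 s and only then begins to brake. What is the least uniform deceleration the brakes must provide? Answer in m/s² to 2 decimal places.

Required deceleration ≈ 4.15 m/s²

40 km/h ÷ 3.6 = 11.1111 m/s.
Distance covered during reaction = 11.1111 × 1 = 11.111 m.
Distance available for braking: 26 − 11.111 = 14.889 m.
v² = 2a·d ⇒ a = v²/(2d) = 11.1111² / (2 × 14.889) = 123.457 / 29.778 = 4.1459 m/s².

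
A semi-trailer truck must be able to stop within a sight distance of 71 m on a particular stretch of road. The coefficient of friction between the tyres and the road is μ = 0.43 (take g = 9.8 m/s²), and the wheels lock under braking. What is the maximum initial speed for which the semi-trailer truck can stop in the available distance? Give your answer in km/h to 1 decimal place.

a = μg = 0.43 × 9.8 = 4.214 m/s².
v²/(2a) = d ⇒ v = √(2 × 4.214 × 71) = √598.39 = 24.4620 m/s.
24.4620 m/s × 3.6 = 88.063 km/h.

Maximum speed ≈ 88.1 km/h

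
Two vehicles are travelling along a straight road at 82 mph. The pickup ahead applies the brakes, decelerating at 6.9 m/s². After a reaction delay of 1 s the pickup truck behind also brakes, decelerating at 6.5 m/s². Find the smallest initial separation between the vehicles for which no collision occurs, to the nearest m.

82 mph × 0.44704 = 36.6573 m/s.
Leader travels v²/(2a_L) = 1343.758 / 13.800 = 97.374 m before stopping.
Follower covers v·t_r = 36.6573 × 1 = 36.657 m while reacting, then v²/(2a_F) = 1343.758 / 13.000 = 103.366 m while braking, for a total of 36.657 + 103.366 = 140.023 m.
Since a_F ≤ a_L and the follower starts braking later, the follower is never slower than the leader, so the closest approach is when both have stopped.
Minimum gap = 140.023 − 97.374 = 42.649 m.

Minimum gap ≈ 43 m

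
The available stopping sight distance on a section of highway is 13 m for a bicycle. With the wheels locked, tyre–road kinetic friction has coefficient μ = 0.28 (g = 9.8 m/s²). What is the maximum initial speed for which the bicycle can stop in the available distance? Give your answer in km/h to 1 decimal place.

Maximum speed ≈ 30.4 km/h

a = μg = 0.28 × 9.8 = 2.744 m/s².
v²/(2a) = d ⇒ v = √(2 × 2.744 × 13) = √71.34 = 8.4463 m/s.
8.4463 m/s × 3.6 = 30.407 km/h.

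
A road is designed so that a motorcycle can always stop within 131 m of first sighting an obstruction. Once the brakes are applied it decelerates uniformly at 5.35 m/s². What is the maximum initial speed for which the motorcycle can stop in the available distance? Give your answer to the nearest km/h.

v²/(2a) = d ⇒ v = √(2 × 5.350 × 131) = √1401.70 = 37.4393 m/s.
37.4393 m/s × 3.6 = 134.781 km/h.

Maximum speed ≈ 135 km/h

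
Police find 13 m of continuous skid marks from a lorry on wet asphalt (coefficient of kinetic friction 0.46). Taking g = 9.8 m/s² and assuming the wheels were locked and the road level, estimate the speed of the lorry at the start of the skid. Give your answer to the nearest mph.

Initial speed ≈ 24 mph

Deceleration a = μg = 0.46 × 9.8 = 4.508 m/s².
v = √(2a·d) = √(2 × 4.508 × 13) = √117.208 = 10.8263 m/s.
= 10.8263 ÷ 0.44704 = 24.218 mph.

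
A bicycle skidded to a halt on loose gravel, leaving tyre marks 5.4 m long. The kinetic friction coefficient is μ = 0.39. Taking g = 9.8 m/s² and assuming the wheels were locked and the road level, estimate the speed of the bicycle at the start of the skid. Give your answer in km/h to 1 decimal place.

Initial speed ≈ 23.1 km/h

Deceleration a = μg = 0.39 × 9.8 = 3.822 m/s².
v = √(2a·d) = √(2 × 3.822 × 5.4) = √41.278 = 6.4248 m/s.
= 6.4248 × 3.6 = 23.129 km/h.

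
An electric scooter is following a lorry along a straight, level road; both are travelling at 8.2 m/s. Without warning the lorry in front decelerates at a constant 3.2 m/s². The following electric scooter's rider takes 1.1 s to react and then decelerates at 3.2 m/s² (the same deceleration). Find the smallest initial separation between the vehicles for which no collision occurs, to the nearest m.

Leader travels v²/(2a_L) = 67.240 / 6.400 = 10.506 m before stopping.
Follower covers v·t_r = 8.2000 × 1.1 = 9.020 m while reacting, then v²/(2a_F) = 67.240 / 6.400 = 10.506 m while braking, for a total of 9.020 + 10.506 = 19.526 m.
Since a_F ≤ a_L and the follower starts braking later, the follower is never slower than the leader, so the closest approach is when both have stopped.
Minimum gap = 19.526 − 10.506 = 9.020 m.

Minimum gap ≈ 9 m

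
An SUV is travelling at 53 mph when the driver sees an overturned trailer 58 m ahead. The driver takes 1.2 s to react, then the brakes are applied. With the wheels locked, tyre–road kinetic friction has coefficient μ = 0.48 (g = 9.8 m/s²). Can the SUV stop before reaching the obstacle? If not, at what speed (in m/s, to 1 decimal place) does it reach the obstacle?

No — it strikes the obstacle at 16.8 m/s

53 mph × 0.44704 = 23.6931 m/s.
a = μg = 0.48 × 9.8 = 4.704 m/s².
Reaction distance = 23.6931 × 1.2 = 28.432 m.
Braking distance needed to stop: v²/(2a) = 561.363 / 9.408 = 59.669 m, so total needed = 28.432 + 59.669 = 88.101 m > 58 m — it cannot stop.
Distance remaining when braking begins: 58 − 28.432 = 29.568 m.
v² = v₀² − 2a·d = 561.363 − 2 × 4.704 × 29.568 = 283.187 m²/s².
v = √283.187 = 16.828 m/s.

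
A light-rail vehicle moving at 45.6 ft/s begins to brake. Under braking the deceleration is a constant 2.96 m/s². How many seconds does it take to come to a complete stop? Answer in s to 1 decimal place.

Braking time ≈ 4.7 s

45.6 ft/s × 0.3048 = 13.8989 m/s.
Braking time = v/a = 13.8989 / 2.960 = 4.696 s.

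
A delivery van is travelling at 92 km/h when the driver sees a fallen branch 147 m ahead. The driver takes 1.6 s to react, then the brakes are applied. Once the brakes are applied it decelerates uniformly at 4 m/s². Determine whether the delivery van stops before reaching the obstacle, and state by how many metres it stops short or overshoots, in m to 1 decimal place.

92 km/h ÷ 3.6 = 25.5556 m/s.
Reaction distance = 25.5556 × 1.6 = 40.889 m.
Braking distance = v²/(2a) = 653.089 / 8.000 = 81.636 m.
Total stopping distance = 40.889 + 81.636 = 122.525 m, vs 147 m available — it stops with 147 − 122.525 = 24.475 m to spare.

Yes — it stops 24.5 m short of the obstacle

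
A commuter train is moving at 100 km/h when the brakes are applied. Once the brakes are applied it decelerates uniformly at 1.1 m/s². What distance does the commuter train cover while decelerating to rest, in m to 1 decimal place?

Braking distance ≈ 350.7 m

100 km/h ÷ 3.6 = 27.7778 m/s.
Braking distance = v²/(2a) = 27.7778² / (2 × 1.100) = 771.606 / 2.200 = 350.730 m.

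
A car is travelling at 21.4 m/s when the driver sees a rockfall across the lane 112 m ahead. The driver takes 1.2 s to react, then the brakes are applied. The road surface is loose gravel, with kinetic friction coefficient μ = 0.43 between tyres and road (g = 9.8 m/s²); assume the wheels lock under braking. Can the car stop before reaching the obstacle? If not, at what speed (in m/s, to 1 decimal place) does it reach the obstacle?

a = μg = 0.43 × 9.8 = 4.214 m/s².
Reaction distance = 21.4000 × 1.2 = 25.680 m.
Braking distance = v²/(2a) = 457.960 / 8.428 = 54.338 m.
Total stopping distance = 25.680 + 54.338 = 80.018 m, vs 112 m available — it stops with 112 − 80.018 = 31.982 m to spare.

Yes — it stops about 32.0 m short of the obstacle, so it never reaches it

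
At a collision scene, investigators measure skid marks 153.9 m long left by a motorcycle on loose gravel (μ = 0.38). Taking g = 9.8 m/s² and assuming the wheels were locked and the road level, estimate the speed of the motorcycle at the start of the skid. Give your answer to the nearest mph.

Deceleration a = μg = 0.38 × 9.8 = 3.724 m/s².
v = √(2a·d) = √(2 × 3.724 × 153.9) = √1146.247 = 33.8563 m/s.
= 33.8563 ÷ 0.44704 = 75.734 mph.

Initial speed ≈ 76 mph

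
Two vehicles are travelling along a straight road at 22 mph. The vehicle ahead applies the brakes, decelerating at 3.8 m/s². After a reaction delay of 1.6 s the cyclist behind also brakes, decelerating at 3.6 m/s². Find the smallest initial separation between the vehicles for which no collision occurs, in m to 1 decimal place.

22 mph × 0.44704 = 9.8349 m/s.
Leader travels v²/(2a_L) = 96.725 / 7.600 = 12.727 m before stopping.
Follower covers v·t_r = 9.8349 × 1.6 = 15.736 m while reacting, then v²/(2a_F) = 96.725 / 7.200 = 13.434 m while braking, for a total of 15.736 + 13.434 = 29.170 m.
Since a_F ≤ a_L and the follower starts braking later, the follower is never slower than the leader, so the closest approach is when both have stopped.
Minimum gap = 29.170 − 12.727 = 16.443 m.

Minimum gap ≈ 16.4 m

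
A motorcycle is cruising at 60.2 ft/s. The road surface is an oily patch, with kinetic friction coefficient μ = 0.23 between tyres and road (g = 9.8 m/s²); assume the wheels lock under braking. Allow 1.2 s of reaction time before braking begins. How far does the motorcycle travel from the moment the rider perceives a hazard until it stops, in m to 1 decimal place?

60.2 ft/s × 0.3048 = 18.3490 m/s.
a = μg = 0.23 × 9.8 = 2.254 m/s².
Reaction distance = v·t_r = 18.3490 × 1.2 = 22.019 m.
Braking distance = v²/(2a) = 18.3490² / (2 × 2.254) = 336.686 / 4.508 = 74.686 m.
Total = 22.019 + 74.686 = 96.705 m.

Total stopping distance ≈ 96.7 m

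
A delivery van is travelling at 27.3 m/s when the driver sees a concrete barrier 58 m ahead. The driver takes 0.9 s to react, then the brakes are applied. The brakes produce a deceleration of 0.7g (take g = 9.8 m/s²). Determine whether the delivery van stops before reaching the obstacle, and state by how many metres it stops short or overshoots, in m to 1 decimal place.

No — it overshoots by 20.9 m

a = 0.7 × 9.8 = 6.860 m/s².
Reaction distance = 27.3000 × 0.9 = 24.570 m.
Braking distance = v²/(2a) = 745.290 / 13.720 = 54.321 m.
Total stopping distance = 24.570 + 54.321 = 78.891 m, vs 58 m available — it cannot stop in time and overshoots by 78.891 − 58 = 20.891 m.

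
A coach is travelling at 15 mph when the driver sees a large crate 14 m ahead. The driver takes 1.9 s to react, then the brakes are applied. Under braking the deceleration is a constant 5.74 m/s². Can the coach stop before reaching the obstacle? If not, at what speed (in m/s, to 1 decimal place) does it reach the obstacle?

No — it strikes the obstacle at 5.5 m/s

15 mph × 0.44704 = 6.7056 m/s.
Reaction distance = 6.7056 × 1.9 = 12.741 m.
Braking distance needed to stop: v²/(2a) = 44.965 / 11.480 = 3.917 m, so total needed = 12.741 + 3.917 = 16.658 m > 14 m — it cannot stop.
Distance remaining when braking begins: 14 − 12.741 = 1.259 m.
v² = v₀² − 2a·d = 44.965 − 2 × 5.740 × 1.259 = 30.512 m²/s².
v = √30.512 = 5.524 m/s.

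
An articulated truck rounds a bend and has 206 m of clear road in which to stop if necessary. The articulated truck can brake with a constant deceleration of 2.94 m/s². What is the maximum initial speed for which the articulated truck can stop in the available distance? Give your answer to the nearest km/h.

Maximum speed ≈ 125 km/h

v²/(2a) = d ⇒ v = √(2 × 2.940 × 206) = √1211.28 = 34.8034 m/s.
34.8034 m/s × 3.6 = 125.292 km/h.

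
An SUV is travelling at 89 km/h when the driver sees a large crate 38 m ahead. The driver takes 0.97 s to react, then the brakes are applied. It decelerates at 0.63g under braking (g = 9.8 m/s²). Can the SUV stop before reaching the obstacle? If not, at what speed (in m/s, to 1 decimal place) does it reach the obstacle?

89 km/h ÷ 3.6 = 24.7222 m/s.
a = 0.63 × 9.8 = 6.174 m/s².
Reaction distance = 24.7222 × 0.97 = 23.981 m.
Braking distance needed to stop: v²/(2a) = 611.187 / 12.348 = 49.497 m, so total needed = 23.981 + 49.497 = 73.478 m > 38 m — it cannot stop.
Distance remaining when braking begins: 38 − 23.981 = 14.019 m.
v² = v₀² − 2a·d = 611.187 − 2 × 6.174 × 14.019 = 438.080 m²/s².
v = √438.080 = 20.930 m/s.

No — it strikes the obstacle at 20.9 m/s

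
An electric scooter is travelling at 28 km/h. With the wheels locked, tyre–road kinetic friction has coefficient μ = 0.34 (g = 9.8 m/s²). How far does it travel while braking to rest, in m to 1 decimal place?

28 km/h ÷ 3.6 = 7.7778 m/s.
a = μg = 0.34 × 9.8 = 3.332 m/s².
Braking distance = v²/(2a) = 7.7778² / (2 × 3.332) = 60.494 / 6.664 = 9.078 m.

Braking distance ≈ 9.1 m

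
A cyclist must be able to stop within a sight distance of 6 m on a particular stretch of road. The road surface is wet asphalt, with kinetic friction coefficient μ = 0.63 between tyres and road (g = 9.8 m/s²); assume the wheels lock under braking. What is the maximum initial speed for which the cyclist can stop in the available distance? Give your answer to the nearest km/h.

Maximum speed ≈ 31 km/h

a = μg = 0.63 × 9.8 = 6.174 m/s².
v²/(2a) = d ⇒ v = √(2 × 6.174 × 6) = √74.09 = 8.6076 m/s.
8.6076 m/s × 3.6 = 30.987 km/h.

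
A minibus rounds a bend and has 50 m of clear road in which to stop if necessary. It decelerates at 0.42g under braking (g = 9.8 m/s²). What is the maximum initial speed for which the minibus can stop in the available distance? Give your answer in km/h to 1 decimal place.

Maximum speed ≈ 73.0 km/h

a = 0.42 × 9.8 = 4.116 m/s².
v²/(2a) = d ⇒ v = √(2 × 4.116 × 50) = √411.60 = 20.2879 m/s.
20.2879 m/s × 3.6 = 73.036 km/h.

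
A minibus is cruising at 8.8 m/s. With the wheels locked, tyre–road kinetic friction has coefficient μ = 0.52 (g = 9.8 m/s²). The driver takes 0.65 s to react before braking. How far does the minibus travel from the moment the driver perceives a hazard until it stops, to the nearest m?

Total stopping distance ≈ 13 m

a = μg = 0.52 × 9.8 = 5.096 m/s².
Reaction distance = v·t_r = 8.8000 × 0.65 = 5.720 m.
Braking distance = v²/(2a) = 8.8000² / (2 × 5.096) = 77.440 / 10.192 = 7.598 m.
Total = 5.720 + 7.598 = 13.318 m.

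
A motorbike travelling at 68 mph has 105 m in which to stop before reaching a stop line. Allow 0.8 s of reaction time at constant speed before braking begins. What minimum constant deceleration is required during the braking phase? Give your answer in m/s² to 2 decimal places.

Required deceleration ≈ 5.73 m/s²

68 mph × 0.44704 = 30.3987 m/s.
Distance covered during reaction = 30.3987 × 0.8 = 24.319 m.
Distance available for braking: 105 − 24.319 = 80.681 m.
v² = 2a·d ⇒ a = v²/(2d) = 30.3987² / (2 × 80.681) = 924.081 / 161.362 = 5.7268 m/s².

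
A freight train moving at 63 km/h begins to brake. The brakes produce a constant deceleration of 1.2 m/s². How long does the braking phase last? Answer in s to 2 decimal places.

Braking time ≈ 14.58 s

63 km/h ÷ 3.6 = 17.5000 m/s.
Braking time = v/a = 17.5000 / 1.200 = 14.583 s.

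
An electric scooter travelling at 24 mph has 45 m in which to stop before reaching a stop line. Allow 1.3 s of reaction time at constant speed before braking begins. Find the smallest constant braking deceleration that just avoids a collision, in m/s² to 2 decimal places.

24 mph × 0.44704 = 10.7290 m/s.
Distance covered during reaction = 10.7290 × 1.3 = 13.948 m.
Distance available for braking: 45 − 13.948 = 31.052 m.
v² = 2a·d ⇒ a = v²/(2d) = 10.7290² / (2 × 31.052) = 115.111 / 62.104 = 1.8535 m/s².

Required deceleration ≈ 1.85 m/s²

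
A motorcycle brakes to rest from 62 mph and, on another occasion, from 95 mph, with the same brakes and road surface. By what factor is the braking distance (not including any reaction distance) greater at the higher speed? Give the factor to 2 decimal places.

Factor ≈ 2.35

Braking distance d = v²/(2a), so with a fixed, d ∝ v².
Factor = (95/62)² = 1.5323² = 2.3479.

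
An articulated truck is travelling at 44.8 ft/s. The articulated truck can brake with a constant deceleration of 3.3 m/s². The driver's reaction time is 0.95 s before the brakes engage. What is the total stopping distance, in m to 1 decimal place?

Total stopping distance ≈ 41.2 m

44.8 ft/s × 0.3048 = 13.6550 m/s.
Reaction distance = v·t_r = 13.6550 × 0.95 = 12.972 m.
Braking distance = v²/(2a) = 13.6550² / (2 × 3.300) = 186.459 / 6.600 = 28.251 m.
Total = 12.972 + 28.251 = 41.223 m.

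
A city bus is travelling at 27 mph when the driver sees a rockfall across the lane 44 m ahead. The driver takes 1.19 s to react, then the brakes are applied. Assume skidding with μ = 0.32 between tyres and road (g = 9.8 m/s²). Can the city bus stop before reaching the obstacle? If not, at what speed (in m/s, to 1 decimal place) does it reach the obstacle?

27 mph × 0.44704 = 12.0701 m/s.
a = μg = 0.32 × 9.8 = 3.136 m/s².
Reaction distance = 12.0701 × 1.19 = 14.363 m.
Braking distance = v²/(2a) = 145.687 / 6.272 = 23.228 m.
Total stopping distance = 14.363 + 23.228 = 37.591 m, vs 44 m available — it stops with 44 − 37.591 = 6.409 m to spare.

Yes — it stops about 6.4 m short of the obstacle, so it never reaches it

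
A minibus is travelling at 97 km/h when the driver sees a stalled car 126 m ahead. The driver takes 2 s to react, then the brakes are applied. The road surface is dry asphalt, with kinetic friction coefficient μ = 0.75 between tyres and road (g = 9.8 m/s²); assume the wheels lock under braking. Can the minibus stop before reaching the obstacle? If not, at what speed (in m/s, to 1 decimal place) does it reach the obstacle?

97 km/h ÷ 3.6 = 26.9444 m/s.
a = μg = 0.75 × 9.8 = 7.350 m/s².
Reaction distance = 26.9444 × 2 = 53.889 m.
Braking distance = v²/(2a) = 726.001 / 14.700 = 49.388 m.
Total stopping distance = 53.889 + 49.388 = 103.277 m, vs 126 m available — it stops with 126 − 103.277 = 22.723 m to spare.

Yes — it stops about 22.7 m short of the obstacle, so it never reaches it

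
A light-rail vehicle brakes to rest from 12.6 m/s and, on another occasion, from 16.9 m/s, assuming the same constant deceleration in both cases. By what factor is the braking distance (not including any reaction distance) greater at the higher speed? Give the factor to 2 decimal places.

Braking distance d = v²/(2a), so with a fixed, d ∝ v².
Factor = (16.9/12.6)² = 1.3413² = 1.7991.

Factor ≈ 1.80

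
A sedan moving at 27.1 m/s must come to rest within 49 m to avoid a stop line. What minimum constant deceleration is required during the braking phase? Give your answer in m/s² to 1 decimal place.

Required deceleration ≈ 7.5 m/s²

v² = 2a·d ⇒ a = v²/(2d) = 27.1000² / (2 × 49.000) = 734.410 / 98.000 = 7.4940 m/s².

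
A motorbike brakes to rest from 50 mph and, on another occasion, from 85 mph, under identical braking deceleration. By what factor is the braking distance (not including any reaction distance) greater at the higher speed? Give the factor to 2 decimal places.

Braking distance d = v²/(2a), so with a fixed, d ∝ v².
Factor = (85/50)² = 1.7000² = 2.8900.

Factor ≈ 2.89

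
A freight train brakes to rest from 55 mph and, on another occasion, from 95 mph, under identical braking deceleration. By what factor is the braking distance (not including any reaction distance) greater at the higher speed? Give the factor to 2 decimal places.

Factor ≈ 2.98

Braking distance d = v²/(2a), so with a fixed, d ∝ v².
Factor = (95/55)² = 1.7273² = 2.9836.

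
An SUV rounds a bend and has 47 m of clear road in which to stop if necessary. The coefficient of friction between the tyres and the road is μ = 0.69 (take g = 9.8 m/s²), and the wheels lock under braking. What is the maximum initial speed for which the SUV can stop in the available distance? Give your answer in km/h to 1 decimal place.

Maximum speed ≈ 90.8 km/h

a = μg = 0.69 × 9.8 = 6.762 m/s².
v²/(2a) = d ⇒ v = √(2 × 6.762 × 47) = √635.63 = 25.2117 m/s.
25.2117 m/s × 3.6 = 90.762 km/h.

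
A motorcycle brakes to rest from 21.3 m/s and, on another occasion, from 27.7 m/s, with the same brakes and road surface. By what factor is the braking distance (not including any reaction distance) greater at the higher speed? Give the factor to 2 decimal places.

Braking distance d = v²/(2a), so with a fixed, d ∝ v².
Factor = (27.7/21.3)² = 1.3005² = 1.6913.

Factor ≈ 1.69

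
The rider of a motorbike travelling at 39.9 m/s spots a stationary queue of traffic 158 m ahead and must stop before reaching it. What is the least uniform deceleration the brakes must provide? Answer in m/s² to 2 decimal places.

Required deceleration ≈ 5.04 m/s²

v² = 2a·d ⇒ a = v²/(2d) = 39.9000² / (2 × 158.000) = 1592.010 / 316.000 = 5.0380 m/s².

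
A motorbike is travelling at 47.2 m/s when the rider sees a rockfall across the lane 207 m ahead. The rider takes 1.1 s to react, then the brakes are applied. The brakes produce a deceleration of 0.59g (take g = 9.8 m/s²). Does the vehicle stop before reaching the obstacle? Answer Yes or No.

a = 0.59 × 9.8 = 5.782 m/s².
Reaction distance = 47.2000 × 1.1 = 51.920 m.
Braking distance = v²/(2a) = 2227.840 / 11.564 = 192.653 m.
Total stopping distance = 51.920 + 192.653 = 244.573 m, vs 207 m available — it cannot stop in time and overshoots by 244.573 − 207 = 37.573 m.

No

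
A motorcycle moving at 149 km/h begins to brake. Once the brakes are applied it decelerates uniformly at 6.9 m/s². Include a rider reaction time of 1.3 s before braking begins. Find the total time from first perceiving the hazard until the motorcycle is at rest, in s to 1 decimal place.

149 km/h ÷ 3.6 = 41.3889 m/s.
Braking time = v/a = 41.3889 / 6.900 = 5.998 s.
Total = 1.3 + 5.998 = 7.298 s.

Total time ≈ 7.3 s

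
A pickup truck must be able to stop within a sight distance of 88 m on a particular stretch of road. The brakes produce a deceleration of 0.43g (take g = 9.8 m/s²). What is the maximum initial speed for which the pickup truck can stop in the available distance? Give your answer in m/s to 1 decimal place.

a = 0.43 × 9.8 = 4.214 m/s².
v²/(2a) = d ⇒ v = √(2 × 4.214 × 88) = √741.66 = 27.2334 m/s.

Maximum speed ≈ 27.2 m/s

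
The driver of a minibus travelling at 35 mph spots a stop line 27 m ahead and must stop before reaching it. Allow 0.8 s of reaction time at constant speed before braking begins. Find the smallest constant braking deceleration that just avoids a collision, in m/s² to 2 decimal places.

Required deceleration ≈ 8.45 m/s²

35 mph × 0.44704 = 15.6464 m/s.
Distance covered during reaction = 15.6464 × 0.8 = 12.517 m.
Distance available for braking: 27 − 12.517 = 14.483 m.
v² = 2a·d ⇒ a = v²/(2d) = 15.6464² / (2 × 14.483) = 244.810 / 28.966 = 8.4516 m/s².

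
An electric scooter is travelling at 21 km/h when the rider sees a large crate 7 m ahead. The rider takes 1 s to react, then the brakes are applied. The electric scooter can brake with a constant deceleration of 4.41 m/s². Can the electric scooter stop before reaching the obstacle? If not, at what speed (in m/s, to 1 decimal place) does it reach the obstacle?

21 km/h ÷ 3.6 = 5.8333 m/s.
Reaction distance = 5.8333 × 1 = 5.833 m.
Braking distance needed to stop: v²/(2a) = 34.027 / 8.820 = 3.858 m, so total needed = 5.833 + 3.858 = 9.691 m > 7 m — it cannot stop.
Distance remaining when braking begins: 7 − 5.833 = 1.167 m.
v² = v₀² − 2a·d = 34.027 − 2 × 4.410 × 1.167 = 23.734 m²/s².
v = √23.734 = 4.872 m/s.

No — it strikes the obstacle at 4.9 m/s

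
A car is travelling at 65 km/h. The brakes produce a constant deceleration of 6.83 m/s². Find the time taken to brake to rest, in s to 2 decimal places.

Braking time ≈ 2.64 s

65 km/h ÷ 3.6 = 18.0556 m/s.
Braking time = v/a = 18.0556 / 6.830 = 2.644 s.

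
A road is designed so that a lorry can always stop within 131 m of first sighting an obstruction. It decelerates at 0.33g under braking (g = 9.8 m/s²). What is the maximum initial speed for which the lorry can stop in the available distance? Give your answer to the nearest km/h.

Maximum speed ≈ 105 km/h

a = 0.33 × 9.8 = 3.234 m/s².
v²/(2a) = d ⇒ v = √(2 × 3.234 × 131) = √847.31 = 29.1086 m/s.
29.1086 m/s × 3.6 = 104.791 km/h.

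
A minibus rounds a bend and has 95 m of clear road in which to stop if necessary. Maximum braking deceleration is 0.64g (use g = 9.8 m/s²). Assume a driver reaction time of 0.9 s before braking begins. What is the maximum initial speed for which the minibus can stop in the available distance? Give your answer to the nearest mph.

a = 0.64 × 9.8 = 6.272 m/s².
Stopping distance: v·t_r + v²/(2a) = 95 with t_r = 0.9 s and a = 6.272 m/s².
So v² + 11.290 v − 1191.68 = 0.
Positive root: v = −a·t_r + √((a·t_r)² + 2a·d) = −5.645 + √(31.866 + 1191.68) = 29.3342 m/s.
29.3342 m/s ÷ 0.44704 = 65.619 mph.

Maximum speed ≈ 66 mph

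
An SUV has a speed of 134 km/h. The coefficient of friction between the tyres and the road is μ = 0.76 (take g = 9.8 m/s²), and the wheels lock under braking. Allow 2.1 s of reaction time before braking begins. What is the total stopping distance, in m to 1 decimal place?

134 km/h ÷ 3.6 = 37.2222 m/s.
a = μg = 0.76 × 9.8 = 7.448 m/s².
Reaction distance = v·t_r = 37.2222 × 2.1 = 78.167 m.
Braking distance = v²/(2a) = 37.2222² / (2 × 7.448) = 1385.492 / 14.896 = 93.011 m.
Total = 78.167 + 93.011 = 171.178 m.

Total stopping distance ≈ 171.2 m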